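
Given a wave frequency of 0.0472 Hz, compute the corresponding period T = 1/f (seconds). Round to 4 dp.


T = 1 / f
T = 1 / 0.0472
T = 21.1864 s

21.1864


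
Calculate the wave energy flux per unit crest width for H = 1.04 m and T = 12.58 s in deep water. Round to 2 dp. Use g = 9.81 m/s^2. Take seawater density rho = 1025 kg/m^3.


P = rho * g^2 * H^2 * T / (32 * pi)
P = 1025 * 9.81^2 * 1.04^2 * 12.58 / (32 * pi)
P = 1025 * 96.2361 * 1.0816 * 12.58 / 100.53096
P = 13350.86 W/m

13350.86


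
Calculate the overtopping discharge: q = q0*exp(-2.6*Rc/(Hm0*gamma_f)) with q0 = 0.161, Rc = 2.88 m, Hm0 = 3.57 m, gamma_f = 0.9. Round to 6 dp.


q = q0 * exp(-2.6 * Rc / (Hm0 * gamma_f))
Exponent = -2.6 * 2.88 / (3.57 * 0.9)
= -2.6 * 2.88 / 3.2130
= -2.330532
exp(-2.330532) = 0.097244
q = 0.161 * 0.097244
q = 0.015656 m^3/s/m

0.015656


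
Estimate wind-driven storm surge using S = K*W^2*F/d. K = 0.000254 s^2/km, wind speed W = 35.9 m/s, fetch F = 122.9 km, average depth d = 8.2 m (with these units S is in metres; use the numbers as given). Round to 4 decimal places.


S = K * W^2 * F / d
W^2 = 35.9^2 = 1288.81
S = 0.000254 * 1288.81 * 122.9 / 8.2
Numerator = 0.000254 * 1288.81 * 122.9 = 40.232266
S = 40.232266 / 8.2 = 4.9064 m

4.9064


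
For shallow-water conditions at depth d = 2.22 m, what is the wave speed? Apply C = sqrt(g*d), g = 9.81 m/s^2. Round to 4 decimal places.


Using the shallow-water approximation:
C = sqrt(g * d) = sqrt(9.81 * 2.22)
C = sqrt(21.7782)
C = 4.6667 m/s

4.6667


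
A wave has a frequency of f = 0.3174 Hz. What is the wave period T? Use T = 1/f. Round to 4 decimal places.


T = 1 / f
T = 1 / 0.3174
T = 3.1506 s

3.1506


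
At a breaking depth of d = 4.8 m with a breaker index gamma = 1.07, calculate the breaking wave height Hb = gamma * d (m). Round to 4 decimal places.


Hb = gamma * d
Hb = 1.07 * 4.8
Hb = 5.1360 m

5.1360


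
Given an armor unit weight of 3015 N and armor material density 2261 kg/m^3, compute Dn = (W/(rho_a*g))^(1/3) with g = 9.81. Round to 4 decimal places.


V = W / (rho_a * g)
V = 3015 / (2261 * 9.81)
V = 3015 / 22180.41
V = 0.135931 m^3
Dn = V^(1/3) = 0.135931^(1/3)
Dn = 0.5142 m

0.5142


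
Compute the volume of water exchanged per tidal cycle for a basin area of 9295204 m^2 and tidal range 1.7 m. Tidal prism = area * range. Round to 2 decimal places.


Tidal prism = Area * Tidal range
P = 9295204 * 1.7
P = 15801846.80 m^3

15801846.80


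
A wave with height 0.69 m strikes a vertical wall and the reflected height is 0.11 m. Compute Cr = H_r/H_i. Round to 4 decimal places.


Cr = H_r / H_i
Cr = 0.11 / 0.69
Cr = 0.1594

0.1594


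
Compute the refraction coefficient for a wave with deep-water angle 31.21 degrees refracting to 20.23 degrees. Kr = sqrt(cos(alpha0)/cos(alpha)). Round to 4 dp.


Kr = sqrt(cos(alpha0) / cos(alpha))
cos(31.21) = 0.855274
cos(20.23) = 0.938312
Kr = sqrt(0.855274 / 0.938312)
Kr = sqrt(0.911503)
Kr = 0.9547

0.9547


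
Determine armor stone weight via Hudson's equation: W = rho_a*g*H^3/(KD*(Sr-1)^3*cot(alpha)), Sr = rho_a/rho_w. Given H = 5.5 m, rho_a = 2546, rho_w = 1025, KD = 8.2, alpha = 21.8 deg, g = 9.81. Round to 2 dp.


Sr = rho_a / rho_w = 2546 / 1025 = 2.483902
(Sr - 1) = 1.483902
(Sr - 1)^3 = 3.267503
cot(21.8) = 1 / tan(21.8) = 1 / 0.399971 = 2.500178
Numerator = 2546 * 9.81 * 5.5^3 = 4155425.2575
Denominator = 8.2 * 3.267503 * 2.500178 = 66.988598
W = 4155425.2575 / 66.988598
W = 62031.83 N

62031.83


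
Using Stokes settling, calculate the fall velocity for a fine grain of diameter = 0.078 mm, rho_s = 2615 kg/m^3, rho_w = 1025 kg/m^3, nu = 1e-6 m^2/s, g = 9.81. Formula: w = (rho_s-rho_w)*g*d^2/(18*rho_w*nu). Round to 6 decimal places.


w = (rho_s - rho_w) * g * d^2 / (18 * rho_w * nu)
d = 0.078 mm = 0.000078 m
rho_s - rho_w = 2615 - 1025 = 1590
Numerator = 1590 * 9.81 * (0.000078)^2 = 0.000094897624
Denominator = 18 * 1025 * 1e-6 = 0.018450
w = 0.005144 m/s

0.005144


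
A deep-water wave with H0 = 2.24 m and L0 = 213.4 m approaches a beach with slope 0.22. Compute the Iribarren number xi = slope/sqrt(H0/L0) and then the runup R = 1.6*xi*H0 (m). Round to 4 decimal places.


xi = slope / sqrt(H0/L0)
H0/L0 = 2.24/213.4 = 0.010497
sqrt(0.010497) = 0.102454
xi = 0.22 / 0.102454 = 2.147316
R = 1.6 * xi * H0 = 1.6 * 2.147316 * 2.24
R = 7.6960 m

7.6960


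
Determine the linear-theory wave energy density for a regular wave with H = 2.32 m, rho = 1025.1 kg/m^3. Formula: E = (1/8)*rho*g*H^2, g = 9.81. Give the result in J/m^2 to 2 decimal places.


E = (1/8) * rho * g * H^2
E = (1/8) * 1025.1 * 9.81 * 2.32^2
E = 0.125 * 1025.1 * 9.81 * 5.3824
E = 6765.83 J/m^2

6765.83


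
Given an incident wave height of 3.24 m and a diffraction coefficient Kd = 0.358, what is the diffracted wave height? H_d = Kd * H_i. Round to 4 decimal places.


H_d = Kd * H_i
H_d = 0.358 * 3.24
H_d = 1.1599 m

1.1599


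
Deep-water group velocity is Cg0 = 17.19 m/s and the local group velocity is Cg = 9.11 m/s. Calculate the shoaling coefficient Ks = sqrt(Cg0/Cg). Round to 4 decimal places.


Ks = sqrt(Cg0 / Cg)
Ks = sqrt(17.19 / 9.11)
Ks = sqrt(1.8869)
Ks = 1.3737

1.3737


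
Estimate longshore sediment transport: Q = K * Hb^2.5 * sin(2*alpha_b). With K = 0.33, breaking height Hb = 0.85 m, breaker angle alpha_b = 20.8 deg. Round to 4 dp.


Q = K * Hb^2.5 * sin(2 * alpha_b)
Hb^2.5 = 0.85^2.5 = 0.666112
sin(2 * 20.8) = sin(41.6) = 0.663926
Q = 0.33 * 0.666112 * 0.663926
Q = 0.1459 m^3/s

0.1459


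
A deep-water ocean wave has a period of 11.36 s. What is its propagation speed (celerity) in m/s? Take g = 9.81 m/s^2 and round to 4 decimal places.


We use the deep-water celerity formula:
C = g * T / (2 * pi)
C = 9.81 * 11.36 / (2 * 3.14159...)
C = 111.441600 / 6.283185
C = 17.7365 m/s

17.7365


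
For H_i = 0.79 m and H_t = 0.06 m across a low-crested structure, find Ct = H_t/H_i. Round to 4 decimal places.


Ct = H_t / H_i
Ct = 0.06 / 0.79
Ct = 0.0759

0.0759


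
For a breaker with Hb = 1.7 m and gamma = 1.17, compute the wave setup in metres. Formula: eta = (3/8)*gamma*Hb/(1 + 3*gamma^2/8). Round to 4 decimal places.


eta = (3/8) * gamma * Hb / (1 + 3*gamma^2/8)
Numerator = (3/8) * 1.17 * 1.7 = 0.745875
Denominator = 1 + 3*1.17^2/8 = 1 + 0.513338 = 1.513338
eta = 0.745875 / 1.513338
eta = 0.4929 m

0.4929


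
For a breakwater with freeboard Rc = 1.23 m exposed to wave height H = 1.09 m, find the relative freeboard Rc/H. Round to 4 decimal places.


Relative freeboard = Rc / H
= 1.23 / 1.09
= 1.1284

1.1284


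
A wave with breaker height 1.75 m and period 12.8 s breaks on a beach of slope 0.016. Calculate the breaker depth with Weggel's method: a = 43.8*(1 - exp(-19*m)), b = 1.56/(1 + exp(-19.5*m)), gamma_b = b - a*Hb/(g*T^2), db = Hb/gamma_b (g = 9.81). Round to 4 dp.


a = 43.8 * (1 - exp(-19 * m))
exp(-19 * 0.016) = exp(-0.3040) = 0.737861
a = 43.8 * (1 - 0.737861) = 11.481694
b = 1.56 / (1 + exp(-19.5 * m))
exp(-19.5 * 0.016) = exp(-0.3120) = 0.731982
b = 1.56 / (1 + 0.731982) = 0.900702
Hb / (g * T^2) = 1.75 / (9.81 * 12.8^2) = 1.75 / 1607.2704 = 0.00108880
gamma_b = b - a * Hb/(g*T^2) = 0.900702 - 11.481694 * 0.00108880 = 0.888201
db = Hb / gamma_b = 1.75 / 0.888201
db = 1.9703 m

1.9703


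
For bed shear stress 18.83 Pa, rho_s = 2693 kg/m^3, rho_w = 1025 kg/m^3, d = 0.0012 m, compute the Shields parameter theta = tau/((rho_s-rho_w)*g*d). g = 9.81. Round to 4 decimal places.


theta = tau / ((rho_s - rho_w) * g * d)
rho_s - rho_w = 2693 - 1025 = 1668
Denominator = 1668 * 9.81 * 0.0012 = 19.635696
theta = 18.83 / 19.635696
theta = 0.9590

0.9590


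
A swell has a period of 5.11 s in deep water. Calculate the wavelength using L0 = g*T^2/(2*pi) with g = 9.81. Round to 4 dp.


L0 = g * T^2 / (2 * pi)
L0 = 9.81 * 5.11^2 / (2 * pi)
L0 = 9.81 * 26.1121 / 6.28319
L0 = 256.1597 / 6.28319
L0 = 40.7691 m

40.7691


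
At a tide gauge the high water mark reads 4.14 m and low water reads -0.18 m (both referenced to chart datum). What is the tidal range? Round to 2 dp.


Tidal range = High water - Low water
Tidal range = 4.14 - (-0.18)
Tidal range = 4.32 m

4.32


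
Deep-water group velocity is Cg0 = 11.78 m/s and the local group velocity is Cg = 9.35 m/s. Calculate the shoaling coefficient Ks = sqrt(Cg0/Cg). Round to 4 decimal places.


Ks = sqrt(Cg0 / Cg)
Ks = sqrt(11.78 / 9.35)
Ks = sqrt(1.2599)
Ks = 1.1224

1.1224


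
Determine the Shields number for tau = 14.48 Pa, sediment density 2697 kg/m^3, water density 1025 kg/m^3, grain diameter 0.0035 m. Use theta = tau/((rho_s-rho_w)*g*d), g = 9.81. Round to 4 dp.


theta = tau / ((rho_s - rho_w) * g * d)
rho_s - rho_w = 2697 - 1025 = 1672
Denominator = 1672 * 9.81 * 0.0035 = 57.408120
theta = 14.48 / 57.408120
theta = 0.2522

0.2522


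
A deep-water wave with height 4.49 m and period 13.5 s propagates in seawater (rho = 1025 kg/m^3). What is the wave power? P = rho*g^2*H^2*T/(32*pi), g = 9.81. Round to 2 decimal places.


P = rho * g^2 * H^2 * T / (32 * pi)
P = 1025 * 9.81^2 * 4.49^2 * 13.5 / (32 * pi)
P = 1025 * 96.2361 * 20.1601 * 13.5 / 100.53096
P = 267047.48 W/m

267047.48


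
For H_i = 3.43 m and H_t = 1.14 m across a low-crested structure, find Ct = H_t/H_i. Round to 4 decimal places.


Ct = H_t / H_i
Ct = 1.14 / 3.43
Ct = 0.3324

0.3324


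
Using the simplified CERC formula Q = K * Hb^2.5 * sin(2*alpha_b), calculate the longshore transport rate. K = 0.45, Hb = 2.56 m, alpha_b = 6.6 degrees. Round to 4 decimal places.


Q = K * Hb^2.5 * sin(2 * alpha_b)
Hb^2.5 = 2.56^2.5 = 10.485760
sin(2 * 6.6) = sin(13.2) = 0.228351
Q = 0.45 * 10.485760 * 0.228351
Q = 1.0775 m^3/s

1.0775


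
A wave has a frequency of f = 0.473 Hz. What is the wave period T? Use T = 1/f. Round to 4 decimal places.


T = 1 / f
T = 1 / 0.473
T = 2.1142 s

2.1142


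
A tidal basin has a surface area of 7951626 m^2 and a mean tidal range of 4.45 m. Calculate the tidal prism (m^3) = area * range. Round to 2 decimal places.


Tidal prism = Area * Tidal range
P = 7951626 * 4.45
P = 35384735.70 m^3

35384735.70


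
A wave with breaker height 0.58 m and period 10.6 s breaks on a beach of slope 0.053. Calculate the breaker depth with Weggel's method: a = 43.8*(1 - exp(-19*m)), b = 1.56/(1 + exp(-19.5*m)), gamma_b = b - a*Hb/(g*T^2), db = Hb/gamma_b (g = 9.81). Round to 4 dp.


a = 43.8 * (1 - exp(-19 * m))
exp(-19 * 0.053) = exp(-1.0070) = 0.365313
a = 43.8 * (1 - 0.365313) = 27.799278
b = 1.56 / (1 + exp(-19.5 * m))
exp(-19.5 * 0.053) = exp(-1.0335) = 0.355760
b = 1.56 / (1 + 0.355760) = 1.150646
Hb / (g * T^2) = 0.58 / (9.81 * 10.6^2) = 0.58 / 1102.2516 = 0.00052620
gamma_b = b - a * Hb/(g*T^2) = 1.150646 - 27.799278 * 0.00052620 = 1.136019
db = Hb / gamma_b = 0.58 / 1.136019
db = 0.5106 m

0.5106


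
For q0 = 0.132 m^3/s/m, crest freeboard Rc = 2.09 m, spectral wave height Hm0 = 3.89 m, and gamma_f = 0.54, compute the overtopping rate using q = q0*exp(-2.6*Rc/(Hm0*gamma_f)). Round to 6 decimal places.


q = q0 * exp(-2.6 * Rc / (Hm0 * gamma_f))
Exponent = -2.6 * 2.09 / (3.89 * 0.54)
= -2.6 * 2.09 / 2.1006
= -2.586880
exp(-2.586880) = 0.075254
q = 0.132 * 0.075254
q = 0.009934 m^3/s/m

0.009934


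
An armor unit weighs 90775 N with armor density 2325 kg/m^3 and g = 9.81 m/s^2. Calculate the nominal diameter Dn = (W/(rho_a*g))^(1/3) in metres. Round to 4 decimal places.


V = W / (rho_a * g)
V = 90775 / (2325 * 9.81)
V = 90775 / 22808.25
V = 3.979920 m^3
Dn = V^(1/3) = 3.979920^(1/3)
Dn = 1.5847 m

1.5847


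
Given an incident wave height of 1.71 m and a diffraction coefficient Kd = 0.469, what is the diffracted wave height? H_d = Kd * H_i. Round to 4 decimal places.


H_d = Kd * H_i
H_d = 0.469 * 1.71
H_d = 0.8020 m

0.8020


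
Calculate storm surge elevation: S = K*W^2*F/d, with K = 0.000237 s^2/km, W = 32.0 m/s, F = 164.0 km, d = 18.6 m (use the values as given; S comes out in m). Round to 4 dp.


S = K * W^2 * F / d
W^2 = 32.0^2 = 1024.00
S = 0.000237 * 1024.00 * 164.0 / 18.6
Numerator = 0.000237 * 1024.00 * 164.0 = 39.800832
S = 39.800832 / 18.6 = 2.1398 m

2.1398


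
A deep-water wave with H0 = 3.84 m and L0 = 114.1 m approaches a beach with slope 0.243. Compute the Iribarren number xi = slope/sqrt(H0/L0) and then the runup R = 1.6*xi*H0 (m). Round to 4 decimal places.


xi = slope / sqrt(H0/L0)
H0/L0 = 3.84/114.1 = 0.033655
sqrt(0.033655) = 0.183452
xi = 0.243 / 0.183452 = 1.324596
R = 1.6 * xi * H0 = 1.6 * 1.324596 * 3.84
R = 8.1383 m

8.1383


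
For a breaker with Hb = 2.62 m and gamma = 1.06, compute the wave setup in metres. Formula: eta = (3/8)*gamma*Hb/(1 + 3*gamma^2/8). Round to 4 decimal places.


eta = (3/8) * gamma * Hb / (1 + 3*gamma^2/8)
Numerator = (3/8) * 1.06 * 2.62 = 1.041450
Denominator = 1 + 3*1.06^2/8 = 1 + 0.421350 = 1.421350
eta = 1.041450 / 1.421350
eta = 0.7327 m

0.7327


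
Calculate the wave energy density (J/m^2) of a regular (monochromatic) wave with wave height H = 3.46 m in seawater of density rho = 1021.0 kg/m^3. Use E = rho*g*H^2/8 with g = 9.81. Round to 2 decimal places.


E = (1/8) * rho * g * H^2
E = (1/8) * 1021.0 * 9.81 * 3.46^2
E = 0.125 * 1021.0 * 9.81 * 11.9716
E = 14988.46 J/m^2

14988.46


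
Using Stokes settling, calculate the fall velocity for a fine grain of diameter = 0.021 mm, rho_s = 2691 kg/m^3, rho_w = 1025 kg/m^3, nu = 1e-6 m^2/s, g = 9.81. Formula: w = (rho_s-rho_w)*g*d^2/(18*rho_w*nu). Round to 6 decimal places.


w = (rho_s - rho_w) * g * d^2 / (18 * rho_w * nu)
d = 0.021 mm = 0.000021 m
rho_s - rho_w = 2691 - 1025 = 1666
Numerator = 1666 * 9.81 * (0.000021)^2 = 0.000007207466
Denominator = 18 * 1025 * 1e-6 = 0.018450
w = 0.000391 m/s

0.000391


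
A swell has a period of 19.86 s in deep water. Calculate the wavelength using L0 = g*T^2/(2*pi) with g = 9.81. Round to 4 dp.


L0 = g * T^2 / (2 * pi)
L0 = 9.81 * 19.86^2 / (2 * pi)
L0 = 9.81 * 394.4196 / 6.28319
L0 = 3869.2563 / 6.28319
L0 = 615.8113 m

615.8113


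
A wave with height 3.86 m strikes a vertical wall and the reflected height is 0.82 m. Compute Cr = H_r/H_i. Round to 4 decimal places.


Cr = H_r / H_i
Cr = 0.82 / 3.86
Cr = 0.2124

0.2124


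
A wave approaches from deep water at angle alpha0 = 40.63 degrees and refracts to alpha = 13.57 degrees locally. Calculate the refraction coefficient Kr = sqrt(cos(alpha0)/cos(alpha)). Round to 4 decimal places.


Kr = sqrt(cos(alpha0) / cos(alpha))
cos(40.63) = 0.758930
cos(13.57) = 0.972084
Kr = sqrt(0.758930 / 0.972084)
Kr = sqrt(0.780725)
Kr = 0.8836

0.8836


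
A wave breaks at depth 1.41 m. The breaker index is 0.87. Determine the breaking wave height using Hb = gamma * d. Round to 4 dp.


Hb = gamma * d
Hb = 0.87 * 1.41
Hb = 1.2267 m

1.2267


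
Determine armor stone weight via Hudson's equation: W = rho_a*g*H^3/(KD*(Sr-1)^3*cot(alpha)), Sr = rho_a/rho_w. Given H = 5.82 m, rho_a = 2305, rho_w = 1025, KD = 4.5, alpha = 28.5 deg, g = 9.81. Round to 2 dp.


Sr = rho_a / rho_w = 2305 / 1025 = 2.248780
(Sr - 1) = 1.248780
(Sr - 1)^3 = 1.947414
cot(28.5) = 1 / tan(28.5) = 1 / 0.542956 = 1.841771
Numerator = 2305 * 9.81 * 5.82^3 = 4457680.0221
Denominator = 4.5 * 1.947414 * 1.841771 = 16.140108
W = 4457680.0221 / 16.140108
W = 276186.51 N

276186.51


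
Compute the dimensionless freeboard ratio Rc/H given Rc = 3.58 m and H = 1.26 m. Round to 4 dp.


Relative freeboard = Rc / H
= 3.58 / 1.26
= 2.8413

2.8413


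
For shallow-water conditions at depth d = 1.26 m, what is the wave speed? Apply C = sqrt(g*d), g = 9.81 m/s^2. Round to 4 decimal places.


Using the shallow-water approximation:
C = sqrt(g * d) = sqrt(9.81 * 1.26)
C = sqrt(12.3606)
C = 3.5158 m/s

3.5158


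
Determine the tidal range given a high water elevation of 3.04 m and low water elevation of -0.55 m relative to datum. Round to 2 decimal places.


Tidal range = High water - Low water
Tidal range = 3.04 - (-0.55)
Tidal range = 3.59 m

3.59


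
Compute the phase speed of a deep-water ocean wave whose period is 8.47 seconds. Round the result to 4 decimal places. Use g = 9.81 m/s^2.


We use the deep-water celerity formula:
C = g * T / (2 * pi)
C = 9.81 * 8.47 / (2 * 3.14159...)
C = 83.090700 / 6.283185
C = 13.2243 m/s

13.2243


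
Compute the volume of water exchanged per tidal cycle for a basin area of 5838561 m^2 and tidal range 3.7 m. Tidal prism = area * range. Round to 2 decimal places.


Tidal prism = Area * Tidal range
P = 5838561 * 3.7
P = 21602675.70 m^3

21602675.70


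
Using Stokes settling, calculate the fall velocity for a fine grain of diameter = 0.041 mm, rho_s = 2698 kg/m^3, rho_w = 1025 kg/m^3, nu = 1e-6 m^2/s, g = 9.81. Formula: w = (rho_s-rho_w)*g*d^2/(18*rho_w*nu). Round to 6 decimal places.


w = (rho_s - rho_w) * g * d^2 / (18 * rho_w * nu)
d = 0.041 mm = 0.000041 m
rho_s - rho_w = 2698 - 1025 = 1673
Numerator = 1673 * 9.81 * (0.000041)^2 = 0.000027588791
Denominator = 18 * 1025 * 1e-6 = 0.018450
w = 0.001495 m/s

0.001495


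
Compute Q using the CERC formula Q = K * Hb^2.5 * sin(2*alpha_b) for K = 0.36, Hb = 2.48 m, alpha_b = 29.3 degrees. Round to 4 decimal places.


Q = K * Hb^2.5 * sin(2 * alpha_b)
Hb^2.5 = 2.48^2.5 = 9.685660
sin(2 * 29.3) = sin(58.6) = 0.853551
Q = 0.36 * 9.685660 * 0.853551
Q = 2.9762 m^3/s

2.9762


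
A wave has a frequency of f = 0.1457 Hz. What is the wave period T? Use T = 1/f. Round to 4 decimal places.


T = 1 / f
T = 1 / 0.1457
T = 6.8634 s

6.8634


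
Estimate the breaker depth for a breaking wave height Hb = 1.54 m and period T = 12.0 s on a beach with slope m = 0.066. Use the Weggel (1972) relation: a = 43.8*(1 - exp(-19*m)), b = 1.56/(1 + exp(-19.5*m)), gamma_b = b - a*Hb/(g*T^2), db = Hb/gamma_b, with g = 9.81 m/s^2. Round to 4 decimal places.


a = 43.8 * (1 - exp(-19 * m))
exp(-19 * 0.066) = exp(-1.2540) = 0.285361
a = 43.8 * (1 - 0.285361) = 31.301185
b = 1.56 / (1 + exp(-19.5 * m))
exp(-19.5 * 0.066) = exp(-1.2870) = 0.276098
b = 1.56 / (1 + 0.276098) = 1.222477
Hb / (g * T^2) = 1.54 / (9.81 * 12.0^2) = 1.54 / 1412.6400 = 0.00109016
gamma_b = b - a * Hb/(g*T^2) = 1.222477 - 31.301185 * 0.00109016 = 1.188354
db = Hb / gamma_b = 1.54 / 1.188354
db = 1.2959 m

1.2959


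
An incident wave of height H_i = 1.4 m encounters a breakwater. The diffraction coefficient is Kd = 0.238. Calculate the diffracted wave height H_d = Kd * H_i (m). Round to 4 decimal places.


H_d = Kd * H_i
H_d = 0.238 * 1.4
H_d = 0.3332 m

0.3332


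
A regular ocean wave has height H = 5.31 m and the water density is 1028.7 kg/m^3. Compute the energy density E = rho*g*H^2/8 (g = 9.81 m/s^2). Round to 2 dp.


E = (1/8) * rho * g * H^2
E = (1/8) * 1028.7 * 9.81 * 5.31^2
E = 0.125 * 1028.7 * 9.81 * 28.1961
E = 35567.78 J/m^2

35567.78


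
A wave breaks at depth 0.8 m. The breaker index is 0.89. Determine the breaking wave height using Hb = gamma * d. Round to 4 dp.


Hb = gamma * d
Hb = 0.89 * 0.8
Hb = 0.7120 m

0.7120


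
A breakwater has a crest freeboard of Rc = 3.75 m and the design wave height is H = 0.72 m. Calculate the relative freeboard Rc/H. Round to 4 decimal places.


Relative freeboard = Rc / H
= 3.75 / 0.72
= 5.2083

5.2083


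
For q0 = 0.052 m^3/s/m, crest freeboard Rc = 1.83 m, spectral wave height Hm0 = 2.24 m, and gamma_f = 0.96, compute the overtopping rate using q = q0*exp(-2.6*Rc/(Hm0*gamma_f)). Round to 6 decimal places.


q = q0 * exp(-2.6 * Rc / (Hm0 * gamma_f))
Exponent = -2.6 * 1.83 / (2.24 * 0.96)
= -2.6 * 1.83 / 2.1504
= -2.212612
exp(-2.212612) = 0.109415
q = 0.052 * 0.109415
q = 0.005690 m^3/s/m

0.005690


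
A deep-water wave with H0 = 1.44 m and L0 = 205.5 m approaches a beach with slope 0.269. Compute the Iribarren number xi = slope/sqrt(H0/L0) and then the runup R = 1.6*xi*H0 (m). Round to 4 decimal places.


xi = slope / sqrt(H0/L0)
H0/L0 = 1.44/205.5 = 0.007007
sqrt(0.007007) = 0.083710
xi = 0.269 / 0.083710 = 3.213490
R = 1.6 * xi * H0 = 1.6 * 3.213490 * 1.44
R = 7.4039 m

7.4039


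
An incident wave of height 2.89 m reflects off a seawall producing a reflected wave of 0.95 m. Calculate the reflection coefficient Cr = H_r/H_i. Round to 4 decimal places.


Cr = H_r / H_i
Cr = 0.95 / 2.89
Cr = 0.3287

0.3287


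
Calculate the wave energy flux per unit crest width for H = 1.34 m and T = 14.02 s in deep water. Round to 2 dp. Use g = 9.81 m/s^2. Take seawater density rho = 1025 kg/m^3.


P = rho * g^2 * H^2 * T / (32 * pi)
P = 1025 * 9.81^2 * 1.34^2 * 14.02 / (32 * pi)
P = 1025 * 96.2361 * 1.7956 * 14.02 / 100.53096
P = 24701.29 W/m

24701.29


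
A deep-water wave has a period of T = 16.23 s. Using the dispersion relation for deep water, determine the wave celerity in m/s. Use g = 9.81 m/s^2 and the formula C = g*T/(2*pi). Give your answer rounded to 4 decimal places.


We use the deep-water celerity formula:
C = g * T / (2 * pi)
C = 9.81 * 16.23 / (2 * 3.14159...)
C = 159.216300 / 6.283185
C = 25.3401 m/s

25.3401


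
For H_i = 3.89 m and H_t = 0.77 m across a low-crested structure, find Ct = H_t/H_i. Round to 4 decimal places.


Ct = H_t / H_i
Ct = 0.77 / 3.89
Ct = 0.1979

0.1979


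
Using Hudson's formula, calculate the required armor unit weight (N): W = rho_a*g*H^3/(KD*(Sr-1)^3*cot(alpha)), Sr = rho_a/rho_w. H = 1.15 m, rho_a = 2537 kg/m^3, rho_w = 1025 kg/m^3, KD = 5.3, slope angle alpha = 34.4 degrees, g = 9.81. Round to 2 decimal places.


Sr = rho_a / rho_w = 2537 / 1025 = 2.475122
(Sr - 1) = 1.475122
(Sr - 1)^3 = 3.209843
cot(34.4) = 1 / tan(34.4) = 1 / 0.684714 = 1.460463
Numerator = 2537 * 9.81 * 1.15^3 = 37851.4914
Denominator = 5.3 * 3.209843 * 1.460463 = 24.845644
W = 37851.4914 / 24.845644
W = 1523.47 N

1523.47


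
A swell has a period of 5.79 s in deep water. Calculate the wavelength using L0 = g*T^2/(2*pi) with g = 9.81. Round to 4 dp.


L0 = g * T^2 / (2 * pi)
L0 = 9.81 * 5.79^2 / (2 * pi)
L0 = 9.81 * 33.5241 / 6.28319
L0 = 328.8714 / 6.28319
L0 = 52.3415 m

52.3415


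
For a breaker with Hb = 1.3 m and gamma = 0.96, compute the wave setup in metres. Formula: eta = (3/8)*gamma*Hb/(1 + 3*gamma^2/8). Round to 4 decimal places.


eta = (3/8) * gamma * Hb / (1 + 3*gamma^2/8)
Numerator = (3/8) * 0.96 * 1.3 = 0.468000
Denominator = 1 + 3*0.96^2/8 = 1 + 0.345600 = 1.345600
eta = 0.468000 / 1.345600
eta = 0.3478 m

0.3478


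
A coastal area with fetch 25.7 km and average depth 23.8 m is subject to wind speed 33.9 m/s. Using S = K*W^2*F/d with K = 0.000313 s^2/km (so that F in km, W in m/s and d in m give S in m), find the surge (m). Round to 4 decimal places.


S = K * W^2 * F / d
W^2 = 33.9^2 = 1149.21
S = 0.000313 * 1149.21 * 25.7 / 23.8
Numerator = 0.000313 * 1149.21 * 25.7 = 9.244360
S = 9.244360 / 23.8 = 0.3884 m

0.3884


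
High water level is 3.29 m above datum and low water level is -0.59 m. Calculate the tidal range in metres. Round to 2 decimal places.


Tidal range = High water - Low water
Tidal range = 3.29 - (-0.59)
Tidal range = 3.88 m

3.88


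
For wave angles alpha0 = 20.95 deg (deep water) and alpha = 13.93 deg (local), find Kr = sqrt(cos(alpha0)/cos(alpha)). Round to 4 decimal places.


Kr = sqrt(cos(alpha0) / cos(alpha))
cos(20.95) = 0.933893
cos(13.93) = 0.970591
Kr = sqrt(0.933893 / 0.970591)
Kr = sqrt(0.962190)
Kr = 0.9809

0.9809


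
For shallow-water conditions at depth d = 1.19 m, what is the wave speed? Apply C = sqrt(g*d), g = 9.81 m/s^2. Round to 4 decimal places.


Using the shallow-water approximation:
C = sqrt(g * d) = sqrt(9.81 * 1.19)
C = sqrt(11.6739)
C = 3.4167 m/s

3.4167


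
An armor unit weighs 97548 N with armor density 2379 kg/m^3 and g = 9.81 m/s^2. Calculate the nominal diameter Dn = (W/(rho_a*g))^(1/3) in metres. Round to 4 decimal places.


V = W / (rho_a * g)
V = 97548 / (2379 * 9.81)
V = 97548 / 23337.99
V = 4.179794 m^3
Dn = V^(1/3) = 4.179794^(1/3)
Dn = 1.6108 m

1.6108


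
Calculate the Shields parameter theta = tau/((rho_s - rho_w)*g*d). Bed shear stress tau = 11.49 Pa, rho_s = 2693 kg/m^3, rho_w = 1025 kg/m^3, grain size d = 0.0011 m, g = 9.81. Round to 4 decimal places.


theta = tau / ((rho_s - rho_w) * g * d)
rho_s - rho_w = 2693 - 1025 = 1668
Denominator = 1668 * 9.81 * 0.0011 = 17.999388
theta = 11.49 / 17.999388
theta = 0.6384

0.6384


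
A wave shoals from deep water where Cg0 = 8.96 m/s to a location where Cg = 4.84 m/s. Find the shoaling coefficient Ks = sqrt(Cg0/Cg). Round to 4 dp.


Ks = sqrt(Cg0 / Cg)
Ks = sqrt(8.96 / 4.84)
Ks = sqrt(1.8512)
Ks = 1.3606

1.3606


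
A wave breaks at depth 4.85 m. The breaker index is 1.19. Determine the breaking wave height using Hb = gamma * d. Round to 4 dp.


Hb = gamma * d
Hb = 1.19 * 4.85
Hb = 5.7715 m

5.7715


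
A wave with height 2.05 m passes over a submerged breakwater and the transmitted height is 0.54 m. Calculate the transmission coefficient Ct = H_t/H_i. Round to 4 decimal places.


Ct = H_t / H_i
Ct = 0.54 / 2.05
Ct = 0.2634

0.2634


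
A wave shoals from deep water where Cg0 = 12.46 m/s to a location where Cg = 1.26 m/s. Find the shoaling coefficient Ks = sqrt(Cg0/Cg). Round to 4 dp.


Ks = sqrt(Cg0 / Cg)
Ks = sqrt(12.46 / 1.26)
Ks = sqrt(9.8889)
Ks = 3.1447

3.1447


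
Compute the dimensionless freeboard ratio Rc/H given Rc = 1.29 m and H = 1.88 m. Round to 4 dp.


Relative freeboard = Rc / H
= 1.29 / 1.88
= 0.6862

0.6862


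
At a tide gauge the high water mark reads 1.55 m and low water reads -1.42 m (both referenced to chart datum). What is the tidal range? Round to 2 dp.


Tidal range = High water - Low water
Tidal range = 1.55 - (-1.42)
Tidal range = 2.97 m

2.97


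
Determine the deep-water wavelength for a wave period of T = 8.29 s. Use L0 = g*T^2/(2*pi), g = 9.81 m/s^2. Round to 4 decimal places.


L0 = g * T^2 / (2 * pi)
L0 = 9.81 * 8.29^2 / (2 * pi)
L0 = 9.81 * 68.7241 / 6.28319
L0 = 674.1834 / 6.28319
L0 = 107.2996 m

107.2996


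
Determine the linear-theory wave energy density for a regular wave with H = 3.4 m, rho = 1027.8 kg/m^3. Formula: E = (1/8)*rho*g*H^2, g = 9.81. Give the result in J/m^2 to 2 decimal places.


E = (1/8) * rho * g * H^2
E = (1/8) * 1027.8 * 9.81 * 3.4^2
E = 0.125 * 1027.8 * 9.81 * 11.5600
E = 14569.53 J/m^2

14569.53


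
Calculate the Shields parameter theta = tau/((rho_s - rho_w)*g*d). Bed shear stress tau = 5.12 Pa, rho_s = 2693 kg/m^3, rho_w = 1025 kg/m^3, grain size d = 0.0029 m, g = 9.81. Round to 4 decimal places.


theta = tau / ((rho_s - rho_w) * g * d)
rho_s - rho_w = 2693 - 1025 = 1668
Denominator = 1668 * 9.81 * 0.0029 = 47.452932
theta = 5.12 / 47.452932
theta = 0.1079

0.1079


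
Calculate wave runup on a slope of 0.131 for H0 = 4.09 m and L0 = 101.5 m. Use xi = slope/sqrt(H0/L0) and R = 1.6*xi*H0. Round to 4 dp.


xi = slope / sqrt(H0/L0)
H0/L0 = 4.09/101.5 = 0.040296
sqrt(0.040296) = 0.200738
xi = 0.131 / 0.200738 = 0.652593
R = 1.6 * xi * H0 = 1.6 * 0.652593 * 4.09
R = 4.2706 m

4.2706


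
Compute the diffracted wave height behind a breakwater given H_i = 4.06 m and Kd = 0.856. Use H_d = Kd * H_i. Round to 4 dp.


H_d = Kd * H_i
H_d = 0.856 * 4.06
H_d = 3.4754 m

3.4754


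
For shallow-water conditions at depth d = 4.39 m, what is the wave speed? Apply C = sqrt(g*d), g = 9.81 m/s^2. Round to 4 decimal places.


Using the shallow-water approximation:
C = sqrt(g * d) = sqrt(9.81 * 4.39)
C = sqrt(43.0659)
C = 6.5625 m/s

6.5625


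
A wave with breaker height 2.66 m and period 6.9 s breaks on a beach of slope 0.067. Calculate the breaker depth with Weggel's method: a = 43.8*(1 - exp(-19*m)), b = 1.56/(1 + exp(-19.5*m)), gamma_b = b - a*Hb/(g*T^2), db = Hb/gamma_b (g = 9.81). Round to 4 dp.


a = 43.8 * (1 - exp(-19 * m))
exp(-19 * 0.067) = exp(-1.2730) = 0.279990
a = 43.8 * (1 - 0.279990) = 31.536421
b = 1.56 / (1 + exp(-19.5 * m))
exp(-19.5 * 0.067) = exp(-1.3065) = 0.270766
b = 1.56 / (1 + 0.270766) = 1.227606
Hb / (g * T^2) = 2.66 / (9.81 * 6.9^2) = 2.66 / 467.0541 = 0.00569527
gamma_b = b - a * Hb/(g*T^2) = 1.227606 - 31.536421 * 0.00569527 = 1.047997
db = Hb / gamma_b = 2.66 / 1.047997
db = 2.5382 m

2.5382


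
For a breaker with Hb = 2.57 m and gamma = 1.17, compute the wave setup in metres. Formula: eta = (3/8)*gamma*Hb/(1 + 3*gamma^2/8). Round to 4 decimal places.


eta = (3/8) * gamma * Hb / (1 + 3*gamma^2/8)
Numerator = (3/8) * 1.17 * 2.57 = 1.127587
Denominator = 1 + 3*1.17^2/8 = 1 + 0.513338 = 1.513338
eta = 1.127587 / 1.513338
eta = 0.7451 m

0.7451


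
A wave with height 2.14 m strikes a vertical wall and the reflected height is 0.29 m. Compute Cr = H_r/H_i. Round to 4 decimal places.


Cr = H_r / H_i
Cr = 0.29 / 2.14
Cr = 0.1355

0.1355


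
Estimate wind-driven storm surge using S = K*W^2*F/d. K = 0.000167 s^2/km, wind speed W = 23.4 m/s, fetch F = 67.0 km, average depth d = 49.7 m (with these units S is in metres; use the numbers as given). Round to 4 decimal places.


S = K * W^2 * F / d
W^2 = 23.4^2 = 547.56
S = 0.000167 * 547.56 * 67.0 / 49.7
Numerator = 0.000167 * 547.56 * 67.0 = 6.126649
S = 6.126649 / 49.7 = 0.1233 m

0.1233


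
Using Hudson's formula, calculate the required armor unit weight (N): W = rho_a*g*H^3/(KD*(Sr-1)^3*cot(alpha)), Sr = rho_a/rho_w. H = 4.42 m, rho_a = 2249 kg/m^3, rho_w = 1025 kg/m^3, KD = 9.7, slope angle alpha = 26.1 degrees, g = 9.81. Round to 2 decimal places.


Sr = rho_a / rho_w = 2249 / 1025 = 2.194146
(Sr - 1) = 1.194146
(Sr - 1)^3 = 1.702835
cot(26.1) = 1 / tan(26.1) = 1 / 0.489895 = 2.041254
Numerator = 2249 * 9.81 * 4.42^3 = 1905132.8732
Denominator = 9.7 * 1.702835 * 2.041254 = 33.716418
W = 1905132.8732 / 33.716418
W = 56504.60 N

56504.60


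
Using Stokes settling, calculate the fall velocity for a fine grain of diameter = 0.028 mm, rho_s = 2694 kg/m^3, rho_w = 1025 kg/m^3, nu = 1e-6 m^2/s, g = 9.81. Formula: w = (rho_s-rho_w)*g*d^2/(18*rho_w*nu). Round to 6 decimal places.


w = (rho_s - rho_w) * g * d^2 / (18 * rho_w * nu)
d = 0.028 mm = 0.000028 m
rho_s - rho_w = 2694 - 1025 = 1669
Numerator = 1669 * 9.81 * (0.000028)^2 = 0.000012836346
Denominator = 18 * 1025 * 1e-6 = 0.018450
w = 0.000696 m/s

0.000696


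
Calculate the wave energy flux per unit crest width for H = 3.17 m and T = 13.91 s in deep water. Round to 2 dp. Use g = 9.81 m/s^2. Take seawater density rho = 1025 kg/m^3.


P = rho * g^2 * H^2 * T / (32 * pi)
P = 1025 * 9.81^2 * 3.17^2 * 13.91 / (32 * pi)
P = 1025 * 96.2361 * 10.0489 * 13.91 / 100.53096
P = 137153.75 W/m

137153.75


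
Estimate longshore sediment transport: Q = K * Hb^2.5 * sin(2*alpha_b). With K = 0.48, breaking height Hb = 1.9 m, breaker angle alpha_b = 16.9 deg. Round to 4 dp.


Q = K * Hb^2.5 * sin(2 * alpha_b)
Hb^2.5 = 1.9^2.5 = 4.976042
sin(2 * 16.9) = sin(33.8) = 0.556296
Q = 0.48 * 4.976042 * 0.556296
Q = 1.3287 m^3/s

1.3287


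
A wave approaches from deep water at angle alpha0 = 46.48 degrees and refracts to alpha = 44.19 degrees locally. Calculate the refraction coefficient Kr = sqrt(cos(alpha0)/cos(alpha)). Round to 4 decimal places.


Kr = sqrt(cos(alpha0) / cos(alpha))
cos(46.48) = 0.688608
cos(44.19) = 0.717032
Kr = sqrt(0.688608 / 0.717032)
Kr = sqrt(0.960358)
Kr = 0.9800

0.9800


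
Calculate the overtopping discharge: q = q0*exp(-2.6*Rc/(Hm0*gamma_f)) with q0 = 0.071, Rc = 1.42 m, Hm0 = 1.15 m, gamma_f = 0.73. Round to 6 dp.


q = q0 * exp(-2.6 * Rc / (Hm0 * gamma_f))
Exponent = -2.6 * 1.42 / (1.15 * 0.73)
= -2.6 * 1.42 / 0.8395
= -4.397856
exp(-4.397856) = 0.012304
q = 0.071 * 0.012304
q = 0.000874 m^3/s/m

0.000874


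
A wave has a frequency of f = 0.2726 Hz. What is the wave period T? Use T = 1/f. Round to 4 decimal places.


T = 1 / f
T = 1 / 0.2726
T = 3.6684 s

3.6684


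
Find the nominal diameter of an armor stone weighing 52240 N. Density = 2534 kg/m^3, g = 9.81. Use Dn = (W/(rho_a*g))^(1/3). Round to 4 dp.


V = W / (rho_a * g)
V = 52240 / (2534 * 9.81)
V = 52240 / 24858.54
V = 2.101491 m^3
Dn = V^(1/3) = 2.101491^(1/3)
Dn = 1.2809 m

1.2809


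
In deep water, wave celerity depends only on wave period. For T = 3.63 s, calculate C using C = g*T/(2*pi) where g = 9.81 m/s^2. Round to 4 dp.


We use the deep-water celerity formula:
C = g * T / (2 * pi)
C = 9.81 * 3.63 / (2 * 3.14159...)
C = 35.610300 / 6.283185
C = 5.6676 m/s

5.6676


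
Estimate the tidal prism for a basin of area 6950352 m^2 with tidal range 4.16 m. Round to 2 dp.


Tidal prism = Area * Tidal range
P = 6950352 * 4.16
P = 28913464.32 m^3

28913464.32


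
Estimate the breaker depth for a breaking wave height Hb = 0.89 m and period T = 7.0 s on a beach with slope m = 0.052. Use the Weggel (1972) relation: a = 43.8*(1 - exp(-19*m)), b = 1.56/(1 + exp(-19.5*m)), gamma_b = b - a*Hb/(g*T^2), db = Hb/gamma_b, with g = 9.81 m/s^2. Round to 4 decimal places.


a = 43.8 * (1 - exp(-19 * m))
exp(-19 * 0.052) = exp(-0.9880) = 0.372321
a = 43.8 * (1 - 0.372321) = 27.492358
b = 1.56 / (1 + exp(-19.5 * m))
exp(-19.5 * 0.052) = exp(-1.0140) = 0.362765
b = 1.56 / (1 + 0.362765) = 1.144731
Hb / (g * T^2) = 0.89 / (9.81 * 7.0^2) = 0.89 / 480.6900 = 0.00185151
gamma_b = b - a * Hb/(g*T^2) = 1.144731 - 27.492358 * 0.00185151 = 1.093829
db = Hb / gamma_b = 0.89 / 1.093829
db = 0.8137 m

0.8137


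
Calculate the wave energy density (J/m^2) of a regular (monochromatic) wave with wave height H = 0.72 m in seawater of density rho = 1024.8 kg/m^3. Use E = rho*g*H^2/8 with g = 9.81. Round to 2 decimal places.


E = (1/8) * rho * g * H^2
E = (1/8) * 1024.8 * 9.81 * 0.72^2
E = 0.125 * 1024.8 * 9.81 * 0.5184
E = 651.45 J/m^2

651.45


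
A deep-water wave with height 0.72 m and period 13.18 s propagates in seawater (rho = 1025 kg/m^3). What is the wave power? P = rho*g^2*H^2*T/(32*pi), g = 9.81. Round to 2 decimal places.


P = rho * g^2 * H^2 * T / (32 * pi)
P = 1025 * 9.81^2 * 0.72^2 * 13.18 / (32 * pi)
P = 1025 * 96.2361 * 0.5184 * 13.18 / 100.53096
P = 6704.13 W/m

6704.13


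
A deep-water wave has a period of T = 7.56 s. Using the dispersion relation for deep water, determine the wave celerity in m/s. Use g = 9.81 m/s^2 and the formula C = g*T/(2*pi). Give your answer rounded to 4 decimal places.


We use the deep-water celerity formula:
C = g * T / (2 * pi)
C = 9.81 * 7.56 / (2 * 3.14159...)
C = 74.163600 / 6.283185
C = 11.8035 m/s

11.8035


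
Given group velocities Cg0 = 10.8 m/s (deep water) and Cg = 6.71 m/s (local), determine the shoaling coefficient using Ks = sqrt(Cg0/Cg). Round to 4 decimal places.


Ks = sqrt(Cg0 / Cg)
Ks = sqrt(10.8 / 6.71)
Ks = sqrt(1.6095)
Ks = 1.2687

1.2687


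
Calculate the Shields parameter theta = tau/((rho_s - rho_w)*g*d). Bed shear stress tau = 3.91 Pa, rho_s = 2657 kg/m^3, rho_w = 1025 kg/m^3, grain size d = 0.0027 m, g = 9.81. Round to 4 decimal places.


theta = tau / ((rho_s - rho_w) * g * d)
rho_s - rho_w = 2657 - 1025 = 1632
Denominator = 1632 * 9.81 * 0.0027 = 43.226784
theta = 3.91 / 43.226784
theta = 0.0905

0.0905


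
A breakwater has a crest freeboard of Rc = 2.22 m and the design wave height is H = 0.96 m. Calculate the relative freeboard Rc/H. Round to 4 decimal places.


Relative freeboard = Rc / H
= 2.22 / 0.96
= 2.3125

2.3125


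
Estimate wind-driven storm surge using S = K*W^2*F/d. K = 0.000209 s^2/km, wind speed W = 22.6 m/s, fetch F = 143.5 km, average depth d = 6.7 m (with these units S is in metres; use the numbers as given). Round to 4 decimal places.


S = K * W^2 * F / d
W^2 = 22.6^2 = 510.76
S = 0.000209 * 510.76 * 143.5 / 6.7
Numerator = 0.000209 * 510.76 * 143.5 = 15.318459
S = 15.318459 / 6.7 = 2.2863 m

2.2863


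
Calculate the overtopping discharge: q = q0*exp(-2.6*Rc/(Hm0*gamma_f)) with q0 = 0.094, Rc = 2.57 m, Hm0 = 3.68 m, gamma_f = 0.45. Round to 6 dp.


q = q0 * exp(-2.6 * Rc / (Hm0 * gamma_f))
Exponent = -2.6 * 2.57 / (3.68 * 0.45)
= -2.6 * 2.57 / 1.6560
= -4.035024
exp(-4.035024) = 0.017685
q = 0.094 * 0.017685
q = 0.001662 m^3/s/m

0.001662


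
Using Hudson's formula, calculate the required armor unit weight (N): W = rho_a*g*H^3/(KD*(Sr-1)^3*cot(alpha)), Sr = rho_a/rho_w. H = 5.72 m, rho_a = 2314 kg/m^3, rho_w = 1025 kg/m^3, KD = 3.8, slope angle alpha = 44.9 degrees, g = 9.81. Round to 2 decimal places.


Sr = rho_a / rho_w = 2314 / 1025 = 2.257561
(Sr - 1) = 1.257561
(Sr - 1)^3 = 1.988782
cot(44.9) = 1 / tan(44.9) = 1 / 0.996515 = 1.003497
Numerator = 2314 * 9.81 * 5.72^3 = 4248351.5603
Denominator = 3.8 * 1.988782 * 1.003497 = 7.583798
W = 4248351.5603 / 7.583798
W = 560187.89 N

560187.89


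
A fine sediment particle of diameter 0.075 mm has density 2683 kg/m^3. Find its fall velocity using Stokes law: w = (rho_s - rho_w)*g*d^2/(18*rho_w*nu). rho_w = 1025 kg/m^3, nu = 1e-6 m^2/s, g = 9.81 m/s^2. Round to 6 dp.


w = (rho_s - rho_w) * g * d^2 / (18 * rho_w * nu)
d = 0.075 mm = 0.000075 m
rho_s - rho_w = 2683 - 1025 = 1658
Numerator = 1658 * 9.81 * (0.000075)^2 = 0.000091490512
Denominator = 18 * 1025 * 1e-6 = 0.018450
w = 0.004959 m/s

0.004959


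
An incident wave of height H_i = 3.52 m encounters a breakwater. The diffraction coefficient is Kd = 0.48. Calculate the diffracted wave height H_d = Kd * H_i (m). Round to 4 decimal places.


H_d = Kd * H_i
H_d = 0.48 * 3.52
H_d = 1.6896 m

1.6896


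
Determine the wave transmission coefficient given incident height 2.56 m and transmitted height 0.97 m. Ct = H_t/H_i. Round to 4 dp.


Ct = H_t / H_i
Ct = 0.97 / 2.56
Ct = 0.3789

0.3789


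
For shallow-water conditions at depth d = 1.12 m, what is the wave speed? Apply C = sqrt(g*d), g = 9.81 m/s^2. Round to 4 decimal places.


Using the shallow-water approximation:
C = sqrt(g * d) = sqrt(9.81 * 1.12)
C = sqrt(10.9872)
C = 3.3147 m/s

3.3147


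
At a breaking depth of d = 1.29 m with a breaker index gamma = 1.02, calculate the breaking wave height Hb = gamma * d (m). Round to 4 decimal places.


Hb = gamma * d
Hb = 1.02 * 1.29
Hb = 1.3158 m

1.3158


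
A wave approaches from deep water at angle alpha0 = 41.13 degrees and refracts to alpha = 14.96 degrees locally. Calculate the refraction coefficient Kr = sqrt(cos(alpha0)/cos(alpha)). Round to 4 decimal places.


Kr = sqrt(cos(alpha0) / cos(alpha))
cos(41.13) = 0.753219
cos(14.96) = 0.966106
Kr = sqrt(0.753219 / 0.966106)
Kr = sqrt(0.779644)
Kr = 0.8830

0.8830


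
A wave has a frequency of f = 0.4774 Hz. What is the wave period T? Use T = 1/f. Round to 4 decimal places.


T = 1 / f
T = 1 / 0.4774
T = 2.0947 s

2.0947


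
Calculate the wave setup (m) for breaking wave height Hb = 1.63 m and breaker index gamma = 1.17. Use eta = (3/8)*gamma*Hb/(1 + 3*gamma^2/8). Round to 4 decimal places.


eta = (3/8) * gamma * Hb / (1 + 3*gamma^2/8)
Numerator = (3/8) * 1.17 * 1.63 = 0.715162
Denominator = 1 + 3*1.17^2/8 = 1 + 0.513338 = 1.513338
eta = 0.715162 / 1.513338
eta = 0.4726 m

0.4726


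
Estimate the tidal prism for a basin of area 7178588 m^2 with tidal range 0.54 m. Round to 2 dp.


Tidal prism = Area * Tidal range
P = 7178588 * 0.54
P = 3876437.52 m^3

3876437.52


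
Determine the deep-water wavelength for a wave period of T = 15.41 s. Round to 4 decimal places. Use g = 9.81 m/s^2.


L0 = g * T^2 / (2 * pi)
L0 = 9.81 * 15.41^2 / (2 * pi)
L0 = 9.81 * 237.4681 / 6.28319
L0 = 2329.5621 / 6.28319
L0 = 370.7613 m

370.7613


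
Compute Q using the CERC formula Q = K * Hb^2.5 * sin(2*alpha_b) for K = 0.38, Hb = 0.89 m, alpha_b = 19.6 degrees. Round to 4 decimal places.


Q = K * Hb^2.5 * sin(2 * alpha_b)
Hb^2.5 = 0.89^2.5 = 0.747266
sin(2 * 19.6) = sin(39.2) = 0.632029
Q = 0.38 * 0.747266 * 0.632029
Q = 0.1795 m^3/s

0.1795


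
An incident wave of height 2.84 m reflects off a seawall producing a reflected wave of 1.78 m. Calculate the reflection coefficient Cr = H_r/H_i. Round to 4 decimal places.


Cr = H_r / H_i
Cr = 1.78 / 2.84
Cr = 0.6268

0.6268


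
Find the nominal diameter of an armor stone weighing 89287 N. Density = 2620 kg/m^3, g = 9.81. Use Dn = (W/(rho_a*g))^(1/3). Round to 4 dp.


V = W / (rho_a * g)
V = 89287 / (2620 * 9.81)
V = 89287 / 25702.20
V = 3.473905 m^3
Dn = V^(1/3) = 3.473905^(1/3)
Dn = 1.5145 m

1.5145
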